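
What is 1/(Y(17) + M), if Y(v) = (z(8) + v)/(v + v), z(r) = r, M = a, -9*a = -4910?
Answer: 306/167165 ≈ 0.0018305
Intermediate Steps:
a = 4910/9 (a = -⅑*(-4910) = 4910/9 ≈ 545.56)
M = 4910/9 ≈ 545.56
Y(v) = (8 + v)/(2*v) (Y(v) = (8 + v)/(v + v) = (8 + v)/((2*v)) = (8 + v)*(1/(2*v)) = (8 + v)/(2*v))
1/(Y(17) + M) = 1/((½)*(8 + 17)/17 + 4910/9) = 1/((½)*(1/17)*25 + 4910/9) = 1/(25/34 + 4910/9) = 1/(167165/306) = 306/167165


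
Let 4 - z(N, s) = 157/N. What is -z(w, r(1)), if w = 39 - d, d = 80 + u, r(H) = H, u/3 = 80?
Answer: -1281/281 ≈ -4.5587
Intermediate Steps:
u = 240 (u = 3*80 = 240)
d = 320 (d = 80 + 240 = 320)
w = -281 (w = 39 - 1*320 = 39 - 320 = -281)
z(N, s) = 4 - 157/N
-z(w, r(1)) = -(4 - 157/(-281)) = -(4 - 157*(-1/281)) = -(4 + 157/281) = -1*1281/281 = -1281/281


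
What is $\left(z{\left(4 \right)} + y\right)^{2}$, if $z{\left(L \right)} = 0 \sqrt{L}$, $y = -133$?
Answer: $17689$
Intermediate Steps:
$z{\left(L \right)} = 0$
$\left(z{\left(4 \right)} + y\right)^{2} = \left(0 - 133\right)^{2} = \left(-133\right)^{2} = 17689$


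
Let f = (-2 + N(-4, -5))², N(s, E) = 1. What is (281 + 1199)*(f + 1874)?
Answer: 2775000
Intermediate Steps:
f = 1 (f = (-2 + 1)² = (-1)² = 1)
(281 + 1199)*(f + 1874) = (281 + 1199)*(1 + 1874) = 1480*1875 = 2775000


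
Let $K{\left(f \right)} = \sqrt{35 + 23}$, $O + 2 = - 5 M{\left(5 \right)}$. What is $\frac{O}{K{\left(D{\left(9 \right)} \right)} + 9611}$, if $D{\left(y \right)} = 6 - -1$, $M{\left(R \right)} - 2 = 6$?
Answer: $- \frac{134554}{30790421} + \frac{14 \sqrt{58}}{30790421} \approx -0.0043665$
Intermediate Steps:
$M{\left(R \right)} = 8$ ($M{\left(R \right)} = 2 + 6 = 8$)
$D{\left(y \right)} = 7$ ($D{\left(y \right)} = 6 + 1 = 7$)
$O = -42$ ($O = -2 - 40 = -42$)
$K{\left(f \right)} = \sqrt{58}$
$\frac{O}{K{\left(D{\left(9 \right)} \right)} + 9611} = - \frac{42}{\sqrt{58} + 9611} = - \frac{42}{9611 + \sqrt{58}}$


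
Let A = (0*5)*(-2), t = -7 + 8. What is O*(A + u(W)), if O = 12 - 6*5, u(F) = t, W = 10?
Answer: -18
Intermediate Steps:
t = 1
u(F) = 1
A = 0 (A = 0*(-2) = 0)
O = -18 (O = 12 - 30 = -18)
O*(A + u(W)) = -18*(0 + 1) = -18*1 = -18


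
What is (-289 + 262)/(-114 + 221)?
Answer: -27/107 ≈ -0.25234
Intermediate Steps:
(-289 + 262)/(-114 + 221) = -27/107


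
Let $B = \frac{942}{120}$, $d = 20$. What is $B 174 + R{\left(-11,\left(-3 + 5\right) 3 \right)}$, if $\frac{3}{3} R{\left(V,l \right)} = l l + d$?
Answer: $\frac{14219}{10} \approx 1421.9$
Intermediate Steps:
$B = \frac{157}{20}$ ($B = 942 \cdot \frac{1}{120} = \frac{157}{20} \approx 7.85$)
$R{\left(V,l \right)} = 20 + l^{2}$ ($R{\left(V,l \right)} = l l + 20 = l^{2} + 20 = 20 + l^{2}$)
$B 174 + R{\left(-11,\left(-3 + 5\right) 3 \right)} = \frac{157}{20} \cdot 174 + \left(20 + \left(\left(-3 + 5\right) 3\right)^{2}\right) = \frac{13659}{10} + \left(20 + \left(2 \cdot 3\right)^{2}\right) = \frac{13659}{10} + \left(20 + 6^{2}\right) = \frac{13659}{10} + \left(20 + 36\right) = \frac{13659}{10} + 56 = \frac{14219}{10}$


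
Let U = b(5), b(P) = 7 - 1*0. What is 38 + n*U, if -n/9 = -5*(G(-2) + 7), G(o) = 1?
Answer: 2558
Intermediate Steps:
b(P) = 7 (b(P) = 7 + 0 = 7)
U = 7
n = 360 (n = -(-45)*(1 + 7) = -(-45)*8 = -9*(-40) = 360)
38 + n*U = 38 + 360*7 = 38 + 2520 = 2558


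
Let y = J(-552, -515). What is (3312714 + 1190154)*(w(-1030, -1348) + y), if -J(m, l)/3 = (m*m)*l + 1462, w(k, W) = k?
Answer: 2119780334173152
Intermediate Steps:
J(m, l) = -4386 - 3*l*m**2 (J(m, l) = -3*((m*m)*l + 1462) = -3*(m**2*l + 1462) = -3*(l*m**2 + 1462) = -3*(1462 + l*m**2) = -4386 - 3*l*m**2)
y = 470763294 (y = -4386 - 3*(-515)*(-552)**2 = -4386 - 3*(-515)*304704 = -4386 + 470767680 = 470763294)
(3312714 + 1190154)*(w(-1030, -1348) + y) = (3312714 + 1190154)*(-1030 + 470763294) = 4502868*470762264 = 2119780334173152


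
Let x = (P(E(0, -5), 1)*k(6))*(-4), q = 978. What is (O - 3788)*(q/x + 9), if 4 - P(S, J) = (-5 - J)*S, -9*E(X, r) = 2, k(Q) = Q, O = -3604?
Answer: 46431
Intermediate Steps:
E(X, r) = -2/9 (E(X, r) = -⅑*2 = -2/9)
P(S, J) = 4 - S*(-5 - J) (P(S, J) = 4 - (-5 - J)*S = 4 - S*(-5 - J))
x = -64 (x = ((4 + 5*(-2/9) + 1*(-2/9))*6)*(-4) = ((4 - 10/9 - 2/9)*6)*(-4) = ((8/3)*6)*(-4) = 16*(-4) = -64)
(O - 3788)*(q/x + 9) = (-3604 - 3788)*(978/(-64) + 9) = -7392*(978*(-1/64) + 9) = -7392*(-489/32 + 9) = -7392*(-201/32) = 46431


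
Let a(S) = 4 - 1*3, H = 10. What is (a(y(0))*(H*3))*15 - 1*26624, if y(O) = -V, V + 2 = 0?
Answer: -26174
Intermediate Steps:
V = -2 (V = -2 + 0 = -2)
y(O) = 2 (y(O) = -1*(-2) = 2)
a(S) = 1 (a(S) = 4 - 3 = 1)
(a(y(0))*(H*3))*15 - 1*26624 = (1*(10*3))*15 - 1*26624 = (1*30)*15 - 26624 = 30*15 - 26624 = 450 - 26624 = -26174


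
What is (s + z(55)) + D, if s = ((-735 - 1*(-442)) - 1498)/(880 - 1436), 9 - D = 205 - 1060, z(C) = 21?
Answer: 493851/556 ≈ 888.22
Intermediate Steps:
D = 864 (D = 9 - (205 - 1060) = 9 - 1*(-855) = 9 + 855 = 864)
s = 1791/556 (s = ((-735 + 442) - 1498)/(-556) = (-293 - 1498)*(-1/556) = -1791*(-1/556) = 1791/556 ≈ 3.2212)
(s + z(55)) + D = (1791/556 + 21) + 864 = 13467/556 + 864 = 493851/556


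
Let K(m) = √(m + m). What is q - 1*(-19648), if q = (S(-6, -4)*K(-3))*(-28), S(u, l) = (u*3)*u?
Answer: 19648 - 3024*I*√6 ≈ 19648.0 - 7407.3*I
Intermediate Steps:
S(u, l) = 3*u² (S(u, l) = (3*u)*u = 3*u²)
K(m) = √2*√m (K(m) = √(2*m) = √2*√m)
q = -3024*I*√6 (q = ((3*(-6)²)*(√2*√(-3)))*(-28) = ((3*36)*(√2*(I*√3)))*(-28) = (108*(I*√6))*(-28) = (108*I*√6)*(-28) = -3024*I*√6 ≈ -7407.3*I)
q - 1*(-19648) = -3024*I*√6 - 1*(-19648) = -3024*I*√6 + 19648 = 19648 - 3024*I*√6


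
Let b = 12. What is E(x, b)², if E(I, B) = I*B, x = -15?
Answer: 32400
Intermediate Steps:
E(I, B) = B*I
E(x, b)² = (12*(-15))² = (-180)² = 32400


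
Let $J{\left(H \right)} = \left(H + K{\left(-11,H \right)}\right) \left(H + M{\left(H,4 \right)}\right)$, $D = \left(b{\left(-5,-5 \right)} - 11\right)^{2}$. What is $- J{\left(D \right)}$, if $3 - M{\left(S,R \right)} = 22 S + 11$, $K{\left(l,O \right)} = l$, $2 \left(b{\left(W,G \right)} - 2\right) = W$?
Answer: $\frac{5403385}{16} \approx 3.3771 \cdot 10^{5}$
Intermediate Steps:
$b{\left(W,G \right)} = 2 + \frac{W}{2}$
$M{\left(S,R \right)} = -8 - 22 S$ ($M{\left(S,R \right)} = 3 - \left(22 S + 11\right) = 3 - \left(11 + 22 S\right) = -8 - 22 S$)
$D = \frac{529}{4}$ ($D = \left(\left(2 + \frac{1}{2} \left(-5\right)\right) - 11\right)^{2} = \left(\left(2 - \frac{5}{2}\right) - 11\right)^{2} = \left(- \frac{1}{2} - 11\right)^{2} = \left(- \frac{23}{2}\right)^{2} = \frac{529}{4} \approx 132.25$)
$J{\left(H \right)} = \left(-11 + H\right) \left(-8 - 21 H\right)$ ($J{\left(H \right)} = \left(H - 11\right) \left(H - \left(8 + 22 H\right)\right) = \left(-11 + H\right) \left(-8 - 21 H\right)$)
$- J{\left(D \right)} = - (88 - 21 \left(\frac{529}{4}\right)^{2} + 223 \cdot \frac{529}{4}) = - (88 - \frac{5876661}{16} + \frac{117967}{4}) = \left(-1\right) \left(- \frac{5403385}{16}\right) = \frac{5403385}{16}$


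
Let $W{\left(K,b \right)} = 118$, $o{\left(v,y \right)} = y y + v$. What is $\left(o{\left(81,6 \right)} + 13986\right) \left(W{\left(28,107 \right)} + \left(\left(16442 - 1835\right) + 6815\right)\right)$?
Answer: $303778620$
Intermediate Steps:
$o{\left(v,y \right)} = v + y^{2}$ ($o{\left(v,y \right)} = y^{2} + v = v + y^{2}$)
$\left(o{\left(81,6 \right)} + 13986\right) \left(W{\left(28,107 \right)} + \left(\left(16442 - 1835\right) + 6815\right)\right) = \left(\left(81 + 6^{2}\right) + 13986\right) \left(118 + \left(\left(16442 - 1835\right) + 6815\right)\right) = \left(\left(81 + 36\right) + 13986\right) \left(118 + \left(14607 + 6815\right)\right) = \left(117 + 13986\right) \left(118 + 21422\right) = 14103 \cdot 21540 = 303778620$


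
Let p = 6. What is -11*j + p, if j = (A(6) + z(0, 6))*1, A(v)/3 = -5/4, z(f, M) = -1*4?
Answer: 365/4 ≈ 91.250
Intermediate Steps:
z(f, M) = -4
A(v) = -15/4 (A(v) = 3*(-5/4) = -15/4)
j = -31/4 (j = (-15/4 - 4)*1 = -31/4*1 = -31/4 ≈ -7.7500)
-11*j + p = -11*(-31/4) + 6 = 341/4 + 6 = 365/4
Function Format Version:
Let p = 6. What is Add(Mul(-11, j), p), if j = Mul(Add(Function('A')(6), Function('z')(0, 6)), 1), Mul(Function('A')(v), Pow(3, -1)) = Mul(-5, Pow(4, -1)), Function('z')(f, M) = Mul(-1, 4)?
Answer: Rational(365, 4) ≈ 91.250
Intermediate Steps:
Function('z')(f, M) = -4
Function('A')(v) = Rational(-15, 4) (Function('A')(v) = Mul(3, Mul(-5, Pow(4, -1))) = Mul(3, Mul(-5, Rational(1, 4))) = Mul(3, Rational(-5, 4)) = Rational(-15, 4))
j = Rational(-31, 4) (j = Mul(Add(Rational(-15, 4), -4), 1) = Mul(Rational(-31, 4), 1) = Rational(-31, 4) ≈ -7.7500)
Add(Mul(-11, j), p) = Add(Mul(-11, Rational(-31, 4)), 6) = Add(Rational(341, 4), 6) = Rational(365, 4)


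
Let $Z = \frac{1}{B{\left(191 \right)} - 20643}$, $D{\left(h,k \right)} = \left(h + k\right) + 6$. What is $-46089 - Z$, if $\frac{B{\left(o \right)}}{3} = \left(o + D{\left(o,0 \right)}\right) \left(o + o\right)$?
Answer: $- \frac{19541966446}{424005} \approx -46089.0$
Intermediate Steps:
$D{\left(h,k \right)} = 6 + h + k$
$B{\left(o \right)} = 6 o \left(6 + 2 o\right)$ ($B{\left(o \right)} = 3 \left(o + \left(6 + o + 0\right)\right) \left(o + o\right) = 3 \left(o + \left(6 + o\right)\right) 2 o = 3 \left(6 + 2 o\right) 2 o = 3 \cdot 2 o \left(6 + 2 o\right) = 6 o \left(6 + 2 o\right)$)
$Z = \frac{1}{424005}$ ($Z = \frac{1}{12 \cdot 191 \left(3 + 191\right) - 20643} = \frac{1}{12 \cdot 191 \cdot 194 - 20643} = \frac{1}{444648 - 20643} = \frac{1}{424005} \approx 2.3585 \cdot 10^{-6}$)
$-46089 - Z = -46089 - \frac{1}{424005} = - \frac{19541966446}{424005}$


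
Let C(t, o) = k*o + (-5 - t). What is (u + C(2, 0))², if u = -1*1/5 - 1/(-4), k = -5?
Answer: 19321/400 ≈ 48.302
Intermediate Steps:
C(t, o) = -5 - t - 5*o (C(t, o) = -5*o + (-5 - t) = -5 - t - 5*o)
u = 1/20 (u = -1*⅕ - 1*(-¼) = -⅕ + ¼ = 1/20 ≈ 0.050000)
(u + C(2, 0))² = (1/20 + (-5 - 1*2 - 5*0))² = (1/20 + (-5 - 2 + 0))² = (1/20 - 7)² = (-139/20)² = 19321/400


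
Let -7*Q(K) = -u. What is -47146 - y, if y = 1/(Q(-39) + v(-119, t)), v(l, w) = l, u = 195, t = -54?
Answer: -30079141/638 ≈ -47146.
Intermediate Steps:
Q(K) = 195/7 (Q(K) = -(-1)*195/7 = -1/7*(-195) = 195/7)
y = -7/638 (y = 1/(195/7 - 119) = 1/(-638/7) = -7/638 ≈ -0.010972)
-47146 - y = -47146 - 1*(-7/638) = -47146 + 7/638 = -30079141/638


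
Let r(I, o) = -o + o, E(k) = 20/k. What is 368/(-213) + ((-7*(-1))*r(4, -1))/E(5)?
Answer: -368/213 ≈ -1.7277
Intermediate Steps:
r(I, o) = 0
368/(-213) + ((-7*(-1))*r(4, -1))/E(5) = 368/(-213) + (-7*(-1)*0)/((20/5)) = 368*(-1/213) + (7*0)/((20*(1/5))) = -368/213 + 0/4 = -368/213 + 0*(1/4) = -368/213 + 0 = -368/213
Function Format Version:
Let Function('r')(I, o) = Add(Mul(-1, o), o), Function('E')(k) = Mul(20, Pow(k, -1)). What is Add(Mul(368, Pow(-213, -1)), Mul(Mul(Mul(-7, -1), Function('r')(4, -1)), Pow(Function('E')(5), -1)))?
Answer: Rational(-368, 213) ≈ -1.7277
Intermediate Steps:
Function('r')(I, o) = 0
Add(Mul(368, Pow(-213, -1)), Mul(Mul(Mul(-7, -1), Function('r')(4, -1)), Pow(Function('E')(5), -1))) = Add(Mul(368, Pow(-213, -1)), Mul(Mul(Mul(-7, -1), 0), Pow(Mul(20, Pow(5, -1)), -1))) = Add(Mul(368, Rational(-1, 213)), Mul(Mul(7, 0), Pow(Mul(20, Rational(1, 5)), -1))) = Add(Rational(-368, 213), Mul(0, Pow(4, -1))) = Add(Rational(-368, 213), Mul(0, Rational(1, 4))) = Add(Rational(-368, 213), 0) = Rational(-368, 213)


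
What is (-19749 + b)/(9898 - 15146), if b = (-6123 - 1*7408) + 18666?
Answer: 7307/2624 ≈ 2.7847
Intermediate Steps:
b = 5135 (b = (-6123 - 7408) + 18666 = -13531 + 18666 = 5135)
(-19749 + b)/(9898 - 15146) = (-19749 + 5135)/(9898 - 15146) = -14614/(-5248) = -14614*(-1/5248) = 7307/2624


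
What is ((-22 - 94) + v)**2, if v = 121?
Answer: 25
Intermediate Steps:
((-22 - 94) + v)**2 = ((-22 - 94) + 121)**2 = (-116 + 121)**2 = 5**2 = 25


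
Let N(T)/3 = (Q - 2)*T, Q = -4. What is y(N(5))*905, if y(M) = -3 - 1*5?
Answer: -7240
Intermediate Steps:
N(T) = -18*T (N(T) = 3*((-4 - 2)*T) = 3*(-6*T) = -18*T)
y(M) = -8 (y(M) = -3 - 5 = -8)
y(N(5))*905 = -8*905 = -7240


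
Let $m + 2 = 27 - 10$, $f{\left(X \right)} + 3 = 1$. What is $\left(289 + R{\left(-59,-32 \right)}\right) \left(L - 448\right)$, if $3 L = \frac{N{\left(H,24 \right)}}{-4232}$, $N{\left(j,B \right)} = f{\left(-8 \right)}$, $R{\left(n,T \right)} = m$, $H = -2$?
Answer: $- \frac{216136628}{1587} \approx -1.3619 \cdot 10^{5}$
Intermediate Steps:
$f{\left(X \right)} = -2$ ($f{\left(X \right)} = -3 + 1 = -2$)
$m = 15$ ($m = -2 + \left(27 - 10\right) = -2 + 17 = 15$)
$R{\left(n,T \right)} = 15$
$N{\left(j,B \right)} = -2$
$L = \frac{1}{6348}$ ($L = \frac{\left(-2\right) \frac{1}{-4232}}{3} = \frac{\left(-2\right) \left(- \frac{1}{4232}\right)}{3} = \frac{1}{3} \cdot \frac{1}{2116} = \frac{1}{6348} \approx 0.00015753$)
$\left(289 + R{\left(-59,-32 \right)}\right) \left(L - 448\right) = \left(289 + 15\right) \left(\frac{1}{6348} - 448\right) = 304 \left(- \frac{2843903}{6348}\right) = - \frac{216136628}{1587}$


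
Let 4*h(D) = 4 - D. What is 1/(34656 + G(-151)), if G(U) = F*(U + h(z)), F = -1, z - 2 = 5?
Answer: 4/139231 ≈ 2.8729e-5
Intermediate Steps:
z = 7 (z = 2 + 5 = 7)
h(D) = 1 - D/4 (h(D) = (4 - D)/4 = 1 - D/4)
G(U) = 3/4 - U (G(U) = -(U + (1 - 1/4*7)) = -(U + (1 - 7/4)) = -(U - 3/4) = -(-3/4 + U) = 3/4 - U)
1/(34656 + G(-151)) = 1/(34656 + (3/4 - 1*(-151))) = 1/(34656 + (3/4 + 151)) = 1/(34656 + 607/4) = 1/(139231/4) = 4/139231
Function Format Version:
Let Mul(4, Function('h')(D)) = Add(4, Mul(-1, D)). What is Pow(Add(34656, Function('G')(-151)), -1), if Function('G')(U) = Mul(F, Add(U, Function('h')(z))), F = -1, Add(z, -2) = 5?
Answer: Rational(4, 139231) ≈ 2.8729e-5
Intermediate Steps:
z = 7 (z = Add(2, 5) = 7)
Function('h')(D) = Add(1, Mul(Rational(-1, 4), D)) (Function('h')(D) = Mul(Rational(1, 4), Add(4, Mul(-1, D))) = Add(1, Mul(Rational(-1, 4), D)))
Function('G')(U) = Add(Rational(3, 4), Mul(-1, U)) (Function('G')(U) = Mul(-1, Add(U, Add(1, Mul(Rational(-1, 4), 7)))) = Mul(-1, Add(U, Add(1, Rational(-7, 4)))) = Mul(-1, Add(U, Rational(-3, 4))) = Mul(-1, Add(Rational(-3, 4), U)) = Add(Rational(3, 4), Mul(-1, U)))
Pow(Add(34656, Function('G')(-151)), -1) = Pow(Add(34656, Add(Rational(3, 4), Mul(-1, -151))), -1) = Pow(Add(34656, Add(Rational(3, 4), 151)), -1) = Pow(Add(34656, Rational(607, 4)), -1) = Pow(Rational(139231, 4), -1) = Rational(4, 139231)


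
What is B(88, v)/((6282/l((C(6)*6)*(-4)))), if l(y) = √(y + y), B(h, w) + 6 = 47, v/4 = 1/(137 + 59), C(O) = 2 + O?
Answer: 164*I*√6/3141 ≈ 0.12789*I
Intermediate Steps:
v = 1/49 (v = 4/(137 + 59) = 4/196 = 4*(1/196) = 1/49 ≈ 0.020408)
B(h, w) = 41 (B(h, w) = -6 + 47 = 41)
l(y) = √2*√y (l(y) = √(2*y) = √2*√y)
B(88, v)/((6282/l((C(6)*6)*(-4)))) = 41/((6282/((√2*√(((2 + 6)*6)*(-4)))))) = 41/((6282/((√2*√((8*6)*(-4)))))) = 41/((6282/((√2*√(48*(-4)))))) = 41/((6282/((√2*√(-192))))) = 41/((6282/((√2*(8*I*√3))))) = 41/((6282/((8*I*√6)))) = 41/((6282*(-I*√6/48))) = 41/((-1047*I*√6/8)) = 41*(4*I*√6/3141) = 164*I*√6/3141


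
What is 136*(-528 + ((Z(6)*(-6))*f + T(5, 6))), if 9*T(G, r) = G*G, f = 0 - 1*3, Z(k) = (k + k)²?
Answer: 2529736/9 ≈ 2.8108e+5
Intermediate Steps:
Z(k) = 4*k² (Z(k) = (2*k)² = 4*k²)
f = -3 (f = 0 - 3 = -3)
T(G, r) = G²/9 (T(G, r) = (G*G)/9 = G²/9)
136*(-528 + ((Z(6)*(-6))*f + T(5, 6))) = 136*(-528 + (((4*6²)*(-6))*(-3) + (⅑)*5²)) = 136*(-528 + (((4*36)*(-6))*(-3) + (⅑)*25)) = 136*(-528 + ((144*(-6))*(-3) + 25/9)) = 136*(-528 + (-864*(-3) + 25/9)) = 136*(-528 + (2592 + 25/9)) = 136*(-528 + 23353/9) = 136*(18601/9) = 2529736/9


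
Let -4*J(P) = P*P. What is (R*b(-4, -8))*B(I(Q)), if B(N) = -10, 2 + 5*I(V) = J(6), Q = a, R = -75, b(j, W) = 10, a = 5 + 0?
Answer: 7500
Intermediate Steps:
a = 5
J(P) = -P²/4 (J(P) = -P*P/4 = -P²/4)
Q = 5
I(V) = -11/5 (I(V) = -⅖ + (-¼*6²)/5 = -⅖ + (-¼*36)/5 = -⅖ + (⅕)*(-9) = -⅖ - 9/5 = -11/5)
(R*b(-4, -8))*B(I(Q)) = -75*10*(-10) = -750*(-10) = 7500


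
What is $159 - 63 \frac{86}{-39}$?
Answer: $\frac{3873}{13} \approx 297.92$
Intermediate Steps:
$159 - 63 \frac{86}{-39} = 159 - 63 \cdot 86 \left(- \frac{1}{39}\right) = 159 - - \frac{1806}{13} = 159 + \frac{1806}{13} = \frac{3873}{13}$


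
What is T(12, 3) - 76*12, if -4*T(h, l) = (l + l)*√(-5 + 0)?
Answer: -912 - 3*I*√5/2 ≈ -912.0 - 3.3541*I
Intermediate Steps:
T(h, l) = -I*l*√5/2 (T(h, l) = -(l + l)*√(-5 + 0)/4 = -2*l*√(-5)/4 = -2*l*I*√5/4 = -I*l*√5/2)
T(12, 3) - 76*12 = -½*I*3*√5 - 76*12 = -3*I*√5/2 - 912 = -912 - 3*I*√5/2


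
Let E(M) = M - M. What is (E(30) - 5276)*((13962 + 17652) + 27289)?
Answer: -310772228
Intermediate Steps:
E(M) = 0
(E(30) - 5276)*((13962 + 17652) + 27289) = (0 - 5276)*((13962 + 17652) + 27289) = -5276*(31614 + 27289) = -5276*58903 = -310772228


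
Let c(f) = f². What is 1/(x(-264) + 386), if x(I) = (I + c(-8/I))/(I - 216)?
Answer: 104544/40411483 ≈ 0.0025870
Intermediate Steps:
x(I) = (I + 64/I²)/(-216 + I) (x(I) = (I + (-8/I)²)/(I - 216) = (I + 64/I²)/(-216 + I))
1/(x(-264) + 386) = 1/((64 + (-264)³)/((-264)²*(-216 - 264)) + 386) = 1/((1/69696)*(64 - 18399744)/(-480) + 386) = 1/((1/69696)*(-1/480)*(-18399680) + 386) = 1/(57499/104544 + 386) = 1/(40411483/104544) = 104544/40411483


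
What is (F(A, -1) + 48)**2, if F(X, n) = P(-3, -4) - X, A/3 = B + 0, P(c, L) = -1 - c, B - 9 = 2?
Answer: 289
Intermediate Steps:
B = 11 (B = 9 + 2 = 11)
A = 33 (A = 3*(11 + 0) = 3*11 = 33)
F(X, n) = 2 - X (F(X, n) = (-1 - 1*(-3)) - X = (-1 + 3) - X = 2 - X)
(F(A, -1) + 48)**2 = ((2 - 1*33) + 48)**2 = ((2 - 33) + 48)**2 = (-31 + 48)**2 = 17**2 = 289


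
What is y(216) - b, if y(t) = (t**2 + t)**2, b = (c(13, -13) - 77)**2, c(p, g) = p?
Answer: 2196980288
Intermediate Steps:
b = 4096 (b = (13 - 77)**2 = (-64)**2 = 4096)
y(t) = (t + t**2)**2
y(216) - b = 216**2*(1 + 216)**2 - 1*4096 = 46656*217**2 - 4096 = 46656*47089 - 4096 = 2196984384 - 4096 = 2196980288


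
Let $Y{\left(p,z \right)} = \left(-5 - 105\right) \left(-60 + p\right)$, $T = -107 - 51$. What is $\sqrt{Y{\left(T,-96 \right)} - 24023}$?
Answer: $i \sqrt{43} \approx 6.5574 i$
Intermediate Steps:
$T = -158$ ($T = -107 - 51 = -158$)
$Y{\left(p,z \right)} = 6600 - 110 p$ ($Y{\left(p,z \right)} = - 110 \left(-60 + p\right) = 6600 - 110 p$)
$\sqrt{Y{\left(T,-96 \right)} - 24023} = \sqrt{\left(6600 - -17380\right) - 24023} = \sqrt{\left(6600 + 17380\right) - 24023} = \sqrt{23980 - 24023} = \sqrt{-43} = i \sqrt{43}$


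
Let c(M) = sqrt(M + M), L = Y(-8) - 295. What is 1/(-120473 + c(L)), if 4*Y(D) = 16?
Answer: -120473/14513744311 - I*sqrt(582)/14513744311 ≈ -8.3006e-6 - 1.6622e-9*I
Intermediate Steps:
Y(D) = 4 (Y(D) = (1/4)*16 = 4)
L = -291 (L = 4 - 295 = -291)
c(M) = sqrt(2)*sqrt(M) (c(M) = sqrt(2*M) = sqrt(2)*sqrt(M))
1/(-120473 + c(L)) = 1/(-120473 + sqrt(2)*sqrt(-291)) = 1/(-120473 + sqrt(2)*(I*sqrt(291))) = 1/(-120473 + I*sqrt(582))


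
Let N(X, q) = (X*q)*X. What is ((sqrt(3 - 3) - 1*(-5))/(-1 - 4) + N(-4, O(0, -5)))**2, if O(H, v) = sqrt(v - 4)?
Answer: (1 - 48*I)**2 ≈ -2303.0 - 96.0*I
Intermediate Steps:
O(H, v) = sqrt(-4 + v)
N(X, q) = q*X**2
((sqrt(3 - 3) - 1*(-5))/(-1 - 4) + N(-4, O(0, -5)))**2 = ((sqrt(3 - 3) - 1*(-5))/(-1 - 4) + sqrt(-4 - 5)*(-4)**2)**2 = ((sqrt(0) + 5)/(-5) + sqrt(-9)*16)**2 = ((0 + 5)*(-1/5) + (3*I)*16)**2 = (5*(-1/5) + 48*I)**2 = (-1 + 48*I)**2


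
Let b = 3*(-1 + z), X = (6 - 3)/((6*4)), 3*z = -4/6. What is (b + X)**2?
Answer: 7225/576 ≈ 12.543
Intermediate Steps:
z = -2/9 (z = (-4/6)/3 = (-4*1/6)/3 = (1/3)*(-2/3) = -2/9 ≈ -0.22222)
X = 1/8 (X = 3/24 = 3*(1/24) = 1/8 ≈ 0.12500)
b = -11/3 (b = 3*(-1 - 2/9) = 3*(-11/9) = -11/3 ≈ -3.6667)
(b + X)**2 = (-11/3 + 1/8)**2 = (-85/24)**2 = 7225/576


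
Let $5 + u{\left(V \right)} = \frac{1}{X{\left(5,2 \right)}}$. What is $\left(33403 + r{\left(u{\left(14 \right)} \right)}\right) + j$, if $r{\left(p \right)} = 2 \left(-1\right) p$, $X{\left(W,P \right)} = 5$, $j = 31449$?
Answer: $\frac{324308}{5} \approx 64862.0$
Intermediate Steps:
$u{\left(V \right)} = - \frac{24}{5}$ ($u{\left(V \right)} = -5 + \frac{1}{5} = - \frac{24}{5}$)
$r{\left(p \right)} = - 2 p$
$\left(33403 + r{\left(u{\left(14 \right)} \right)}\right) + j = \left(33403 - - \frac{48}{5}\right) + 31449 = \left(33403 + \frac{48}{5}\right) + 31449 = \frac{167063}{5} + 31449 = \frac{324308}{5}$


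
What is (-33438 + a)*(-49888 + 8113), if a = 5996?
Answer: 1146389550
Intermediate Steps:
(-33438 + a)*(-49888 + 8113) = (-33438 + 5996)*(-49888 + 8113) = -27442*(-41775) = 1146389550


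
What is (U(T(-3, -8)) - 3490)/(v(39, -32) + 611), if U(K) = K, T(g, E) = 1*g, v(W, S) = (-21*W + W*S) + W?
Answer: 3493/1417 ≈ 2.4651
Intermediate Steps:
v(W, S) = -20*W + S*W (v(W, S) = (-21*W + S*W) + W = -20*W + S*W)
T(g, E) = g
(U(T(-3, -8)) - 3490)/(v(39, -32) + 611) = (-3 - 3490)/(39*(-20 - 32) + 611) = -3493/(39*(-52) + 611) = -3493/(-2028 + 611) = -3493/(-1417) = -3493*(-1/1417) = 3493/1417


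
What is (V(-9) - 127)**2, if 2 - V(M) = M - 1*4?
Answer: 12544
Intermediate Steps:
V(M) = 6 - M (V(M) = 2 - (M - 1*4) = 2 - (M - 4) = 2 - (-4 + M) = 2 + (4 - M) = 6 - M)
(V(-9) - 127)**2 = ((6 - 1*(-9)) - 127)**2 = ((6 + 9) - 127)**2 = (15 - 127)**2 = (-112)**2 = 12544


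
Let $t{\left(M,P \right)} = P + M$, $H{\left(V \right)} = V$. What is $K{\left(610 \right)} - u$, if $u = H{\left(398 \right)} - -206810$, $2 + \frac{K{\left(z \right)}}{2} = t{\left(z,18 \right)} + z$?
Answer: $-204736$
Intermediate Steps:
$t{\left(M,P \right)} = M + P$
$K{\left(z \right)} = 32 + 4 z$ ($K{\left(z \right)} = -4 + 2 \left(\left(z + 18\right) + z\right) = -4 + 2 \left(\left(18 + z\right) + z\right) = -4 + 2 \left(18 + 2 z\right) = -4 + \left(36 + 4 z\right) = 32 + 4 z$)
$u = 207208$ ($u = 398 - -206810 = 398 + 206810 = 207208$)
$K{\left(610 \right)} - u = \left(32 + 4 \cdot 610\right) - 207208 = \left(32 + 2440\right) - 207208 = 2472 - 207208 = -204736$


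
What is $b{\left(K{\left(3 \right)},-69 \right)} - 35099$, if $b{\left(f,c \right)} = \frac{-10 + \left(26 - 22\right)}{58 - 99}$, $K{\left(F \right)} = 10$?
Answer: $- \frac{1439053}{41} \approx -35099.0$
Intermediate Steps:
$b{\left(f,c \right)} = \frac{6}{41}$ ($b{\left(f,c \right)} = \frac{-10 + 4}{-41} = \left(-6\right) \left(- \frac{1}{41}\right) = \frac{6}{41}$)
$b{\left(K{\left(3 \right)},-69 \right)} - 35099 = \frac{6}{41} - 35099 = - \frac{1439053}{41}$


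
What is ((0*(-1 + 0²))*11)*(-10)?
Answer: 0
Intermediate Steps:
((0*(-1 + 0²))*11)*(-10) = ((0*(-1 + 0))*11)*(-10) = ((0*(-1))*11)*(-10) = (0*11)*(-10) = 0*(-10) = 0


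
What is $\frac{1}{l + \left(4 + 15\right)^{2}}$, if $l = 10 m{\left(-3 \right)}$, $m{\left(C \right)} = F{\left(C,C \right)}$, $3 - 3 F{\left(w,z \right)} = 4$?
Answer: $\frac{3}{1073} \approx 0.0027959$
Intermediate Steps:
$F{\left(w,z \right)} = - \frac{1}{3}$ ($F{\left(w,z \right)} = 1 - \frac{4}{3} = - \frac{1}{3}$)
$m{\left(C \right)} = - \frac{1}{3}$
$l = - \frac{10}{3}$ ($l = 10 \left(- \frac{1}{3}\right) = - \frac{10}{3} \approx -3.3333$)
$\frac{1}{l + \left(4 + 15\right)^{2}} = \frac{1}{- \frac{10}{3} + \left(4 + 15\right)^{2}} = \frac{1}{- \frac{10}{3} + 19^{2}} = \frac{1}{- \frac{10}{3} + 361} = \frac{1}{\frac{1073}{3}} = \frac{3}{1073}$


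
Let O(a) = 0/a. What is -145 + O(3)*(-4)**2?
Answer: -145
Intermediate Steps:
O(a) = 0
-145 + O(3)*(-4)**2 = -145 + 0*(-4)**2 = -145 + 0*16 = -145 + 0 = -145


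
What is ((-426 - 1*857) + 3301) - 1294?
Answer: 724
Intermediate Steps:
((-426 - 1*857) + 3301) - 1294 = ((-426 - 857) + 3301) - 1294 = (-1283 + 3301) - 1294 = 2018 - 1294 = 724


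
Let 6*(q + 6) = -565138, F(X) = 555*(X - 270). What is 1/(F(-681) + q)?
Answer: -3/1866002 ≈ -1.6077e-6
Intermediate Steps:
F(X) = -149850 + 555*X (F(X) = 555*(-270 + X) = -149850 + 555*X)
q = -282587/3 (q = -6 + (⅙)*(-565138) = -6 - 282569/3 = -282587/3 ≈ -94196.)
1/(F(-681) + q) = 1/((-149850 + 555*(-681)) - 282587/3) = 1/((-149850 - 377955) - 282587/3) = 1/(-527805 - 282587/3) = 1/(-1866002/3) = -3/1866002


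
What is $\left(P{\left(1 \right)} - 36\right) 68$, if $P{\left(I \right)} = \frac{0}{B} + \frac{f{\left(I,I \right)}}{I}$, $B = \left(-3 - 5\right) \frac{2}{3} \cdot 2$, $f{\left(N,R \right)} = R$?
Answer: $-2380$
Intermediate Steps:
$B = - \frac{32}{3}$ ($B = - 8 \cdot 2 \cdot \frac{1}{3} \cdot 2 = - 8 \cdot \frac{2}{3} \cdot 2 = \left(-8\right) \frac{4}{3} = - \frac{32}{3} \approx -10.667$)
$P{\left(I \right)} = 1$ ($P{\left(I \right)} = \frac{0}{- \frac{32}{3}} + \frac{I}{I} = 0 \left(- \frac{3}{32}\right) + 1 = 0 + 1 = 1$)
$\left(P{\left(1 \right)} - 36\right) 68 = \left(1 - 36\right) 68 = \left(-35\right) 68 = -2380$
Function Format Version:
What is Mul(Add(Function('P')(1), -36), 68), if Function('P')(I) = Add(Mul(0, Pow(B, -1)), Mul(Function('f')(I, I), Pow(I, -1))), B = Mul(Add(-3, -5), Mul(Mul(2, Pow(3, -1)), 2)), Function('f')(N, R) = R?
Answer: -2380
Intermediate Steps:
B = Rational(-32, 3) (B = Mul(-8, Mul(Mul(2, Rational(1, 3)), 2)) = Mul(-8, Mul(Rational(2, 3), 2)) = Mul(-8, Rational(4, 3)) = Rational(-32, 3) ≈ -10.667)
Function('P')(I) = 1 (Function('P')(I) = Add(Mul(0, Pow(Rational(-32, 3), -1)), Mul(I, Pow(I, -1))) = Add(Mul(0, Rational(-3, 32)), 1) = Add(0, 1) = 1)
Mul(Add(Function('P')(1), -36), 68) = Mul(Add(1, -36), 68) = Mul(-35, 68) = -2380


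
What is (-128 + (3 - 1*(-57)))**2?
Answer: 4624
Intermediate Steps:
(-128 + (3 - 1*(-57)))**2 = (-128 + (3 + 57))**2 = (-128 + 60)**2 = (-68)**2 = 4624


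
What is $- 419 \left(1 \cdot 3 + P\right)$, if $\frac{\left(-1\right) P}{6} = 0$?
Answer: $-1257$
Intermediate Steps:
$P = 0$ ($P = \left(-6\right) 0 = 0$)
$- 419 \left(1 \cdot 3 + P\right) = - 419 \left(1 \cdot 3 + 0\right) = - 419 \left(3 + 0\right) = \left(-419\right) 3 = -1257$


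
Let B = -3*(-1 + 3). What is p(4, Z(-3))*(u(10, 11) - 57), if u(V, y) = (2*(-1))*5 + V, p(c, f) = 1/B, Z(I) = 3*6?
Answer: 19/2 ≈ 9.5000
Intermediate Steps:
B = -6 (B = -3*2 = -6)
Z(I) = 18
p(c, f) = -⅙ (p(c, f) = 1/(-6) = -⅙)
u(V, y) = -10 + V (u(V, y) = -2*5 + V = -10 + V)
p(4, Z(-3))*(u(10, 11) - 57) = -((-10 + 10) - 57)/6 = -(0 - 57)/6 = -⅙*(-57) = 19/2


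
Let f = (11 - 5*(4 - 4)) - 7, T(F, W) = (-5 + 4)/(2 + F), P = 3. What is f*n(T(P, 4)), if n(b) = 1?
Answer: 4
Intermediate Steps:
T(F, W) = -1/(2 + F)
f = 4 (f = (11 - 5*0) - 7 = (11 + 0) - 7 = 11 - 7 = 4)
f*n(T(P, 4)) = 4*1 = 4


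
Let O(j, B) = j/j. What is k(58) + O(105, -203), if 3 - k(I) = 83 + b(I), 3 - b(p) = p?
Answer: -24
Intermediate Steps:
O(j, B) = 1
b(p) = 3 - p
k(I) = -83 + I (k(I) = 3 - (83 + (3 - I)) = 3 - (86 - I) = 3 + (-86 + I) = -83 + I)
k(58) + O(105, -203) = (-83 + 58) + 1 = -25 + 1 = -24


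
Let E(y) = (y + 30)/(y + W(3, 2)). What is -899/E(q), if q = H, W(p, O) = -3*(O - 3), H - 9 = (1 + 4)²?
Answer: -33263/64 ≈ -519.73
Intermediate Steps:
H = 34 (H = 9 + (1 + 4)² = 9 + 5² = 9 + 25 = 34)
W(p, O) = 9 - 3*O (W(p, O) = -3*(-3 + O) = 9 - 3*O)
q = 34
E(y) = (30 + y)/(3 + y) (E(y) = (y + 30)/(y + (9 - 3*2)) = (30 + y)/(y + (9 - 6)) = (30 + y)/(y + 3) = (30 + y)/(3 + y))
-899/E(q) = -899*(3 + 34)/(30 + 34) = -899/(64/37) = -899/((1/37)*64) = -899/64/37 = -899*37/64 = -33263/64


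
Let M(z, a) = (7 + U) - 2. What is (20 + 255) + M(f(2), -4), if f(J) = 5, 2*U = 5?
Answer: 565/2 ≈ 282.50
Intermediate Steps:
U = 5/2 (U = (½)*5 = 5/2 ≈ 2.5000)
M(z, a) = 15/2 (M(z, a) = (7 + 5/2) - 2 = 19/2 - 2 = 15/2)
(20 + 255) + M(f(2), -4) = (20 + 255) + 15/2 = 275 + 15/2 = 565/2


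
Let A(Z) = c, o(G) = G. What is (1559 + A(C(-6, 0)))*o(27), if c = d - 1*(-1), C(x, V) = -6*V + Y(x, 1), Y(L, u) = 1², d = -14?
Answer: 41742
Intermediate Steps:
Y(L, u) = 1
C(x, V) = 1 - 6*V (C(x, V) = -6*V + 1 = 1 - 6*V)
c = -13 (c = -14 - 1*(-1) = -14 + 1 = -13)
A(Z) = -13
(1559 + A(C(-6, 0)))*o(27) = (1559 - 13)*27 = 1546*27 = 41742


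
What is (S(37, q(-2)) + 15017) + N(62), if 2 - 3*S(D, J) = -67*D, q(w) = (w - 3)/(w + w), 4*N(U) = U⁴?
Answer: 3709928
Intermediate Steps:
N(U) = U⁴/4
q(w) = (-3 + w)/(2*w) (q(w) = (-3 + w)/((2*w)) = (-3 + w)*(1/(2*w)) = (-3 + w)/(2*w))
S(D, J) = ⅔ + 67*D/3 (S(D, J) = ⅔ - (-67)*D/3 = ⅔ + 67*D/3)
(S(37, q(-2)) + 15017) + N(62) = ((⅔ + (67/3)*37) + 15017) + (¼)*62⁴ = ((⅔ + 2479/3) + 15017) + (¼)*14776336 = (827 + 15017) + 3694084 = 15844 + 3694084 = 3709928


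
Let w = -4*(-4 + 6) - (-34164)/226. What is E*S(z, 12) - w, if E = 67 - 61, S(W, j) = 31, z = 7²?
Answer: 4840/113 ≈ 42.832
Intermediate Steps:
z = 49
E = 6
w = 16178/113 (w = -4*2 - (-34164)/226 = -8 - 292*(-117/226) = -8 + 17082/113 = 16178/113 ≈ 143.17)
E*S(z, 12) - w = 6*31 - 1*16178/113 = 186 - 16178/113 = 4840/113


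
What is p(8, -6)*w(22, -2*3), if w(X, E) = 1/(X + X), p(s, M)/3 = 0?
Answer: 0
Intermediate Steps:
p(s, M) = 0 (p(s, M) = 3*0 = 0)
w(X, E) = 1/(2*X)
p(8, -6)*w(22, -2*3) = 0*((½)/22) = 0*((½)*(1/22)) = 0*(1/44) = 0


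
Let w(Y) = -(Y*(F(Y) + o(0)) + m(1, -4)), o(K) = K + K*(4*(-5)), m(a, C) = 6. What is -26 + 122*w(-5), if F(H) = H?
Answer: -3808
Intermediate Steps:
o(K) = -19*K (o(K) = K + K*(-20) = K - 20*K = -19*K)
w(Y) = -6 - Y**2 (w(Y) = -(Y*(Y - 19*0) + 6) = -(Y*(Y + 0) + 6) = -(Y*Y + 6) = -(Y**2 + 6) = -(6 + Y**2) = -6 - Y**2)
-26 + 122*w(-5) = -26 + 122*(-6 - 1*(-5)**2) = -26 + 122*(-6 - 1*25) = -26 + 122*(-6 - 25) = -26 + 122*(-31) = -26 - 3782 = -3808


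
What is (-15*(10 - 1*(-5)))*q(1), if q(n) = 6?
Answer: -1350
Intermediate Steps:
(-15*(10 - 1*(-5)))*q(1) = -15*(10 - 1*(-5))*6 = -15*(10 + 5)*6 = -15*15*6 = -225*6 = -1350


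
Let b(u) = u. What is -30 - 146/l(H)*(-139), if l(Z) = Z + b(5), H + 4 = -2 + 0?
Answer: -20324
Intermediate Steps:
H = -6 (H = -4 + (-2 + 0) = -4 - 2 = -6)
l(Z) = 5 + Z (l(Z) = Z + 5 = 5 + Z)
-30 - 146/l(H)*(-139) = -30 - 146/(5 - 6)*(-139) = -30 - 146/(-1)*(-139) = -30 - 146*(-1)*(-139) = -30 + 146*(-139) = -30 - 20294 = -20324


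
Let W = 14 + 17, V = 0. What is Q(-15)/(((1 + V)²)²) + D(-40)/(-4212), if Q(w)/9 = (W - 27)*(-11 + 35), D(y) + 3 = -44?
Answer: 3639215/4212 ≈ 864.01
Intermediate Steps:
W = 31
D(y) = -47 (D(y) = -3 - 44 = -47)
Q(w) = 864 (Q(w) = 9*((31 - 27)*(-11 + 35)) = 9*(4*24) = 9*96 = 864)
Q(-15)/(((1 + V)²)²) + D(-40)/(-4212) = 864/(((1 + 0)²)²) - 47/(-4212) = 864/((1²)²) - 47*(-1/4212) = 864/(1²) + 47/4212 = 864/1 + 47/4212 = 864*1 + 47/4212 = 864 + 47/4212 = 3639215/4212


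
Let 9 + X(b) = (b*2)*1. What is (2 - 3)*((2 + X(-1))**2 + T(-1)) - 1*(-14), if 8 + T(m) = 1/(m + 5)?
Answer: -237/4 ≈ -59.250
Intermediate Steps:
X(b) = -9 + 2*b (X(b) = -9 + (b*2)*1 = -9 + (2*b)*1 = -9 + 2*b)
T(m) = -8 + 1/(5 + m) (T(m) = -8 + 1/(m + 5) = -8 + 1/(5 + m))
(2 - 3)*((2 + X(-1))**2 + T(-1)) - 1*(-14) = (2 - 3)*((2 + (-9 + 2*(-1)))**2 + (-39 - 8*(-1))/(5 - 1)) - 1*(-14) = -((2 + (-9 - 2))**2 + (-39 + 8)/4) + 14 = -((2 - 11)**2 + (1/4)*(-31)) + 14 = -((-9)**2 - 31/4) + 14 = -(81 - 31/4) + 14 = -1*293/4 + 14 = -293/4 + 14 = -237/4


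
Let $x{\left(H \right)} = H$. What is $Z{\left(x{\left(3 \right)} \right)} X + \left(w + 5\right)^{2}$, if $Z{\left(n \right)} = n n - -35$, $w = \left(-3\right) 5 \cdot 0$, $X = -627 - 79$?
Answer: $-31039$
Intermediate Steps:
$X = -706$ ($X = -627 - 79 = -706$)
$w = 0$ ($w = \left(-15\right) 0 = 0$)
$Z{\left(n \right)} = 35 + n^{2}$ ($Z{\left(n \right)} = n^{2} + 35 = 35 + n^{2}$)
$Z{\left(x{\left(3 \right)} \right)} X + \left(w + 5\right)^{2} = \left(35 + 3^{2}\right) \left(-706\right) + \left(0 + 5\right)^{2} = \left(35 + 9\right) \left(-706\right) + 5^{2} = 44 \left(-706\right) + 25 = -31064 + 25 = -31039$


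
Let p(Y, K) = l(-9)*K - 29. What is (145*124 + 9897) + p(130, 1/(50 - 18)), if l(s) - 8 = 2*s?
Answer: 445563/16 ≈ 27848.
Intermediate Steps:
l(s) = 8 + 2*s
p(Y, K) = -29 - 10*K (p(Y, K) = (8 + 2*(-9))*K - 29 = (8 - 18)*K - 29 = -10*K - 29 = -29 - 10*K)
(145*124 + 9897) + p(130, 1/(50 - 18)) = (145*124 + 9897) + (-29 - 10/(50 - 18)) = (17980 + 9897) + (-29 - 10/32) = 27877 + (-29 - 10*1/32) = 27877 + (-29 - 5/16) = 27877 - 469/16 = 445563/16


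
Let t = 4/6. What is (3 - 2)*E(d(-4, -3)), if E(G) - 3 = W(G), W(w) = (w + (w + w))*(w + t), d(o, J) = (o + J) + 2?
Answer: 68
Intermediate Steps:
d(o, J) = 2 + J + o (d(o, J) = (J + o) + 2 = 2 + J + o)
t = 2/3 (t = 4*(1/6) = 2/3 ≈ 0.66667)
W(w) = 3*w*(2/3 + w) (W(w) = (w + (w + w))*(w + 2/3) = (w + 2*w)*(2/3 + w) = (3*w)*(2/3 + w) = 3*w*(2/3 + w))
E(G) = 3 + G*(2 + 3*G)
(3 - 2)*E(d(-4, -3)) = (3 - 2)*(3 + (2 - 3 - 4)*(2 + 3*(2 - 3 - 4))) = 1*(3 - 5*(2 + 3*(-5))) = 1*(3 - 5*(2 - 15)) = 1*(3 - 5*(-13)) = 1*(3 + 65) = 1*68 = 68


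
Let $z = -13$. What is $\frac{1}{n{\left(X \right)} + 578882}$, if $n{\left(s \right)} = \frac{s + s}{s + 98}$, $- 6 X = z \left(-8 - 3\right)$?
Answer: $\frac{445}{257602204} \approx 1.7275 \cdot 10^{-6}$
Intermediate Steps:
$X = - \frac{143}{6}$ ($X = - \frac{\left(-13\right) \left(-8 - 3\right)}{6} = - \frac{\left(-13\right) \left(-11\right)}{6} = \left(- \frac{1}{6}\right) 143 = - \frac{143}{6} \approx -23.833$)
$n{\left(s \right)} = \frac{2 s}{98 + s}$
$\frac{1}{n{\left(X \right)} + 578882} = \frac{1}{2 \left(- \frac{143}{6}\right) \frac{1}{98 - \frac{143}{6}} + 578882} = \frac{1}{2 \left(- \frac{143}{6}\right) \frac{1}{\frac{445}{6}} + 578882} = \frac{1}{2 \left(- \frac{143}{6}\right) \frac{6}{445} + 578882} = \frac{1}{- \frac{286}{445} + 578882} = \frac{1}{\frac{257602204}{445}} = \frac{445}{257602204}$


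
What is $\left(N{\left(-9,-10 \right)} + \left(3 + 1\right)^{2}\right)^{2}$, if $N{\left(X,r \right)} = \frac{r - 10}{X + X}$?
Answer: $\frac{23716}{81} \approx 292.79$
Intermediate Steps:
$N{\left(X,r \right)} = \frac{-10 + r}{2 X}$
$\left(N{\left(-9,-10 \right)} + \left(3 + 1\right)^{2}\right)^{2} = \left(\frac{-10 - 10}{2 \left(-9\right)} + \left(3 + 1\right)^{2}\right)^{2} = \left(\frac{1}{2} \left(- \frac{1}{9}\right) \left(-20\right) + 4^{2}\right)^{2} = \left(\frac{10}{9} + 16\right)^{2} = \left(\frac{154}{9}\right)^{2} = \frac{23716}{81}$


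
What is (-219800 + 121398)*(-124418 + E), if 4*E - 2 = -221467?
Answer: 35382259537/2 ≈ 1.7691e+10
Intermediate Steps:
E = -221465/4 (E = ½ + (¼)*(-221467) = ½ - 221467/4 = -221465/4 ≈ -55366.)
(-219800 + 121398)*(-124418 + E) = (-219800 + 121398)*(-124418 - 221465/4) = -98402*(-719137/4) = 35382259537/2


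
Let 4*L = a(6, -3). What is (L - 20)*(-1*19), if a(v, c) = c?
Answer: 1577/4 ≈ 394.25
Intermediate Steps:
L = -3/4 (L = (1/4)*(-3) = -3/4 ≈ -0.75000)
(L - 20)*(-1*19) = (-3/4 - 20)*(-1*19) = -83/4*(-19) = 1577/4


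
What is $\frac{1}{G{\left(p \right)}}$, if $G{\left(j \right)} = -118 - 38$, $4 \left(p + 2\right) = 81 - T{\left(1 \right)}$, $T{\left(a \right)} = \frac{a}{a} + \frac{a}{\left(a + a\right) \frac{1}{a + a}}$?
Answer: $- \frac{1}{156} \approx -0.0064103$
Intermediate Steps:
$T{\left(a \right)} = 1 + a$ ($T{\left(a \right)} = 1 + \frac{a}{2 a \frac{1}{2 a}} = 1 + \frac{a}{1} = 1 + a 1 = 1 + a$)
$p = \frac{71}{4}$ ($p = -2 + \frac{81 - \left(1 + 1\right)}{4} = -2 + \frac{81 - 2}{4} = -2 + \frac{1}{4} \cdot 79 = -2 + \frac{79}{4} = \frac{71}{4} \approx 17.75$)
$G{\left(j \right)} = -156$
$\frac{1}{G{\left(p \right)}} = \frac{1}{-156} = - \frac{1}{156}$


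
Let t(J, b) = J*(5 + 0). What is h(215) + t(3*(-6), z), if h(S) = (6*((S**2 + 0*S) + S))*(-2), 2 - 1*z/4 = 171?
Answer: -557370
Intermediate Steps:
z = -676 (z = 8 - 4*171 = 8 - 684 = -676)
t(J, b) = 5*J (t(J, b) = J*5 = 5*J)
h(S) = -12*S - 12*S**2 (h(S) = (6*((S**2 + 0) + S))*(-2) = (6*(S**2 + S))*(-2) = (6*(S + S**2))*(-2) = (6*S + 6*S**2)*(-2) = -12*S - 12*S**2)
h(215) + t(3*(-6), z) = -12*215*(1 + 215) + 5*(3*(-6)) = -12*215*216 + 5*(-18) = -557280 - 90 = -557370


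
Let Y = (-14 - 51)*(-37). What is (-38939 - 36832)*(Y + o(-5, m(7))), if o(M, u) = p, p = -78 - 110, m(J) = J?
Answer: -167984307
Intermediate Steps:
p = -188
o(M, u) = -188
Y = 2405 (Y = -65*(-37) = 2405)
(-38939 - 36832)*(Y + o(-5, m(7))) = (-38939 - 36832)*(2405 - 188) = -75771*2217 = -167984307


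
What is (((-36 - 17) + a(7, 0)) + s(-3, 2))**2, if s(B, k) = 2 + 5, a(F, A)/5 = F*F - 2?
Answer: 35721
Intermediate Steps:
a(F, A) = -10 + 5*F**2 (a(F, A) = 5*(F*F - 2) = 5*(F**2 - 2) = 5*(-2 + F**2) = -10 + 5*F**2)
s(B, k) = 7
(((-36 - 17) + a(7, 0)) + s(-3, 2))**2 = (((-36 - 17) + (-10 + 5*7**2)) + 7)**2 = ((-53 + (-10 + 5*49)) + 7)**2 = ((-53 + (-10 + 245)) + 7)**2 = ((-53 + 235) + 7)**2 = (182 + 7)**2 = 189**2 = 35721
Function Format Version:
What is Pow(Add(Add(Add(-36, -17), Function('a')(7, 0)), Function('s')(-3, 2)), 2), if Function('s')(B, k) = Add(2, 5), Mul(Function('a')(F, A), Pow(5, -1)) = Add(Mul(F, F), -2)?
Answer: 35721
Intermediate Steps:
Function('a')(F, A) = Add(-10, Mul(5, Pow(F, 2))) (Function('a')(F, A) = Mul(5, Add(Mul(F, F), -2)) = Mul(5, Add(Pow(F, 2), -2)) = Mul(5, Add(-2, Pow(F, 2))) = Add(-10, Mul(5, Pow(F, 2))))
Function('s')(B, k) = 7
Pow(Add(Add(Add(-36, -17), Function('a')(7, 0)), Function('s')(-3, 2)), 2) = Pow(Add(Add(Add(-36, -17), Add(-10, Mul(5, Pow(7, 2)))), 7), 2) = Pow(Add(Add(-53, Add(-10, Mul(5, 49))), 7), 2) = Pow(Add(Add(-53, Add(-10, 245)), 7), 2) = Pow(Add(Add(-53, 235), 7), 2) = Pow(Add(182, 7), 2) = Pow(189, 2) = 35721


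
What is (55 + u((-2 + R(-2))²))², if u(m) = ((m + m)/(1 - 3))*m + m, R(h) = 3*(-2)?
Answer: 15816529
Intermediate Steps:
R(h) = -6
u(m) = m - m² (u(m) = ((2*m)/(-2))*m + m = ((2*m)*(-½))*m + m = (-m)*m + m = -m² + m = m - m²)
(55 + u((-2 + R(-2))²))² = (55 + (-2 - 6)²*(1 - (-2 - 6)²))² = (55 + (-8)²*(1 - 1*(-8)²))² = (55 + 64*(1 - 1*64))² = (55 + 64*(1 - 64))² = (55 + 64*(-63))² = (55 - 4032)² = (-3977)² = 15816529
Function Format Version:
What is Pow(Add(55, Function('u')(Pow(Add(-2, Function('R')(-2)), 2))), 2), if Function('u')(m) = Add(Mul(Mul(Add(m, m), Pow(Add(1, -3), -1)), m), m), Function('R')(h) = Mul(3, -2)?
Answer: 15816529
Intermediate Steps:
Function('R')(h) = -6
Function('u')(m) = Add(m, Mul(-1, Pow(m, 2))) (Function('u')(m) = Add(Mul(Mul(Mul(2, m), Pow(-2, -1)), m), m) = Add(Mul(Mul(Mul(2, m), Rational(-1, 2)), m), m) = Add(Mul(Mul(-1, m), m), m) = Add(Mul(-1, Pow(m, 2)), m) = Add(m, Mul(-1, Pow(m, 2))))
Pow(Add(55, Function('u')(Pow(Add(-2, Function('R')(-2)), 2))), 2) = Pow(Add(55, Mul(Pow(Add(-2, -6), 2), Add(1, Mul(-1, Pow(Add(-2, -6), 2))))), 2) = Pow(Add(55, Mul(Pow(-8, 2), Add(1, Mul(-1, Pow(-8, 2))))), 2) = Pow(Add(55, Mul(64, Add(1, Mul(-1, 64)))), 2) = Pow(Add(55, Mul(64, Add(1, -64))), 2) = Pow(Add(55, Mul(64, -63)), 2) = Pow(Add(55, -4032), 2) = Pow(-3977, 2) = 15816529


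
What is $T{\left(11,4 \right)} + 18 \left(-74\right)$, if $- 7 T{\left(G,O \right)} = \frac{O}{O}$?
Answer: $- \frac{9325}{7} \approx -1332.1$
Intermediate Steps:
$T{\left(G,O \right)} = - \frac{1}{7}$ ($T{\left(G,O \right)} = - \frac{O \frac{1}{O}}{7} = \left(- \frac{1}{7}\right) 1 = - \frac{1}{7}$)
$T{\left(11,4 \right)} + 18 \left(-74\right) = - \frac{1}{7} + 18 \left(-74\right) = - \frac{1}{7} - 1332 = - \frac{9325}{7}$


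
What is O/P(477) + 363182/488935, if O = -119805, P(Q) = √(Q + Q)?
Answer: 363182/488935 - 39935*√106/106 ≈ -3878.1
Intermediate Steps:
P(Q) = √2*√Q (P(Q) = √(2*Q) = √2*√Q)
O/P(477) + 363182/488935 = -119805*√106/318 + 363182/488935 = -39935*√106/106 + 363182/488935 = 363182/488935 - 39935*√106/106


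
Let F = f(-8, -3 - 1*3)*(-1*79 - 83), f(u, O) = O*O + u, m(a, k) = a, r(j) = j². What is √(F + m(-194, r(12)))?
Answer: I*√4730 ≈ 68.775*I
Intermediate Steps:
f(u, O) = u + O² (f(u, O) = O² + u = u + O²)
F = -4536 (F = (-8 + (-3 - 1*3)²)*(-1*79 - 83) = (-8 + (-3 - 3)²)*(-79 - 83) = (-8 + (-6)²)*(-162) = (-8 + 36)*(-162) = 28*(-162) = -4536)
√(F + m(-194, r(12))) = √(-4536 - 194) = √(-4730) = I*√4730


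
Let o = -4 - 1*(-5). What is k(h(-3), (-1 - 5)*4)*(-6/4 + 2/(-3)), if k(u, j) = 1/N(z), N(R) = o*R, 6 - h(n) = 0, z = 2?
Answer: -13/12 ≈ -1.0833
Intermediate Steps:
o = 1 (o = -4 + 5 = 1)
h(n) = 6 (h(n) = 6 - 1*0 = 6 + 0 = 6)
N(R) = R (N(R) = 1*R = R)
k(u, j) = ½ (k(u, j) = 1/2 = ½)
k(h(-3), (-1 - 5)*4)*(-6/4 + 2/(-3)) = (-6/4 + 2/(-3))/2 = (-6*¼ + 2*(-⅓))/2 = (-3/2 - ⅔)/2 = (½)*(-13/6) = -13/12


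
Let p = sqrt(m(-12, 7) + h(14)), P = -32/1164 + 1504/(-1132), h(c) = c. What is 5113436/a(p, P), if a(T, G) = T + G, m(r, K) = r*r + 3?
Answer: 47029206855325440/1079432251649 + 34679407881058524*sqrt(161)/1079432251649 ≈ 4.5122e+5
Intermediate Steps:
m(r, K) = 3 + r**2 (m(r, K) = r**2 + 3 = 3 + r**2)
P = -111680/82353 (P = -32*1/1164 + 1504*(-1/1132) = -8/291 - 376/283 = -111680/82353 ≈ -1.3561)
p = sqrt(161) (p = sqrt((3 + (-12)**2) + 14) = sqrt((3 + 144) + 14) = sqrt(147 + 14) = sqrt(161) ≈ 12.689)
a(T, G) = G + T
5113436/a(p, P) = 5113436/(-111680/82353 + sqrt(161))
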